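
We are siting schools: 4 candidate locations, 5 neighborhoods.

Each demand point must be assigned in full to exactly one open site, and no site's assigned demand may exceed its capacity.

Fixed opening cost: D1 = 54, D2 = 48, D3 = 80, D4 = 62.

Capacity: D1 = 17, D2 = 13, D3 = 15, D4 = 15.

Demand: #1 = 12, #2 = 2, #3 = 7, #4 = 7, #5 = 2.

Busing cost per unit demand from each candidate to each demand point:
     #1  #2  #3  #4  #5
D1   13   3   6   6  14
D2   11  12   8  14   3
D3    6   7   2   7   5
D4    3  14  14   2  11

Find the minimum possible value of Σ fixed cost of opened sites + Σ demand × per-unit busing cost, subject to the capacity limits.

264

Open {D1, D4}; cheapest assignment that respects the capacities:
  D1 (cap 17, load 16): #2, #3, #4 — cost 2×3 + 7×6 + 7×6 = 90
  D4 (cap 15, load 14): #1, #5 — cost 12×3 + 2×11 = 58
  Shipping 148, fixed 116 → total 264.
  Any other capacity-feasible assignment to {D1, D4} ships for at least 148.
Compare {D1, D2, D4}: its best feasible assignment gives total 296.
Compare {D1, D3, D4}: its best feasible assignment gives total 304.
Every other set of open sites that can feasibly serve all demand totals ≥ 296 even under its best assignment. Minimum: 264.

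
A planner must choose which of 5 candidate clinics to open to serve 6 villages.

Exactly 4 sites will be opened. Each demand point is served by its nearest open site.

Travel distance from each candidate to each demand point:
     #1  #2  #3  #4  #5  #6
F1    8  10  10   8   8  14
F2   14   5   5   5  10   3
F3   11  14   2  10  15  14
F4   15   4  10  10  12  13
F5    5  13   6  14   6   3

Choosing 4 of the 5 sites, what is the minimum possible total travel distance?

Open {F2, F3, F4, F5}.
  #1→F5 5, #2→F4 4, #3→F3 2, #4→F2 5, #5→F5 6, #6→F2 3  ⇒ total 25.
Compare {F1, F2, F3, F5}: total 26.
Compare {F1, F2, F4, F5}: total 28.
No size-4 selection does better; minimum is 25.

25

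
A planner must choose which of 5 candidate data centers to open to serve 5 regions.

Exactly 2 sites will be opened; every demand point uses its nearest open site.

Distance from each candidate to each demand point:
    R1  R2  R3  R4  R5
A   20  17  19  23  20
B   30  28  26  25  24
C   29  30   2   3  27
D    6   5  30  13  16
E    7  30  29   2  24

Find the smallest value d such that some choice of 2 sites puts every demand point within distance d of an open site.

16

Open {C, D}.
  Farthest demand point is R5 at distance 16 (to D); all others are ≤ 16.
With {A, D} the worst case is 19.
With {A, C} the worst case is 20.
No size-2 selection achieves below 16.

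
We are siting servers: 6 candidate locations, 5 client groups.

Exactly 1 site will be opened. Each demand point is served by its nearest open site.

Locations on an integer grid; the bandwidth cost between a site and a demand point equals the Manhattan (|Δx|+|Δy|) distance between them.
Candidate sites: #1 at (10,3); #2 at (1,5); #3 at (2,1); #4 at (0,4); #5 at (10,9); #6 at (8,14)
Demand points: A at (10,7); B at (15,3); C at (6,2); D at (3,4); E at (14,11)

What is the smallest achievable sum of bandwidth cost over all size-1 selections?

34

Open {#1}.
  A→#1 4, B→#1 5, C→#1 5, D→#1 8, E→#1 12  ⇒ total 34.
Compare {#5}: total 42.
Compare {#2}: total 57.
No size-1 selection does better; minimum is 34.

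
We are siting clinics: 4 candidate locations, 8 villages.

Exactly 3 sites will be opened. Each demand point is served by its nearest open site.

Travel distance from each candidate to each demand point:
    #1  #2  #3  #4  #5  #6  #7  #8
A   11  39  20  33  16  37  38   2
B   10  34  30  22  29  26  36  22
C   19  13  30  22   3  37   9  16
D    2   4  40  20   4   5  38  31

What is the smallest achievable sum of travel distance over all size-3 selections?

Open {A, C, D}.
  #1→D 2, #2→D 4, #3→A 20, #4→D 20, #5→C 3, #6→D 5, #7→C 9, #8→A 2  ⇒ total 65.
Compare {B, C, D}: total 89.
Compare {A, B, D}: total 93.
No size-3 selection does better; minimum is 65.

65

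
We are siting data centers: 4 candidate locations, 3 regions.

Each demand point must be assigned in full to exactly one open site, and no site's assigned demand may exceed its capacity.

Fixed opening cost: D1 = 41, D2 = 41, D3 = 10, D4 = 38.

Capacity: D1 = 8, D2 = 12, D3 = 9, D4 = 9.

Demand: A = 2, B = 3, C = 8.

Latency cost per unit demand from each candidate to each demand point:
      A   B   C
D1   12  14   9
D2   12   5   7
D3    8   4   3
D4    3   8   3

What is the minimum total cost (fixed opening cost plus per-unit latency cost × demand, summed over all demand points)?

100

Open {D3, D4}; cheapest assignment that respects the capacities:
  D3 (cap 9, load 5): A, B — cost 2×8 + 3×4 = 28
  D4 (cap 9, load 8): C — cost 8×3 = 24
  Shipping 52, fixed 48 → total 100.
  Any other capacity-feasible assignment to {D3, D4} ships for at least 52.
Compare {D2, D3}: its best feasible assignment gives total 114.
Compare {D2, D3, D4}: its best feasible assignment gives total 134.
Every other set of open sites that can feasibly serve all demand totals ≥ 114 even under its best assignment. Minimum: 100.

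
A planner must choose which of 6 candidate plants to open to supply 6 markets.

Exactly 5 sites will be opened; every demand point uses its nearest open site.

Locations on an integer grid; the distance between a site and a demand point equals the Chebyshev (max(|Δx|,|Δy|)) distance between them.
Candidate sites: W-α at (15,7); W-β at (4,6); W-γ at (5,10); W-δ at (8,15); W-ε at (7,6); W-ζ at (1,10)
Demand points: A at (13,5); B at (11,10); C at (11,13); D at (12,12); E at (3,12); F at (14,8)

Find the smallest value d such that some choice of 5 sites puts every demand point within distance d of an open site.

4

Open {W-α, W-β, W-γ, W-δ, W-ε}.
  Farthest demand point is B at distance 4 (to W-α); all others are ≤ 4.
With {W-α, W-β, W-γ, W-δ, W-ζ} the worst case is 4.
With {W-α, W-β, W-δ, W-ε, W-ζ} the worst case is 4.
No size-5 selection achieves below 4.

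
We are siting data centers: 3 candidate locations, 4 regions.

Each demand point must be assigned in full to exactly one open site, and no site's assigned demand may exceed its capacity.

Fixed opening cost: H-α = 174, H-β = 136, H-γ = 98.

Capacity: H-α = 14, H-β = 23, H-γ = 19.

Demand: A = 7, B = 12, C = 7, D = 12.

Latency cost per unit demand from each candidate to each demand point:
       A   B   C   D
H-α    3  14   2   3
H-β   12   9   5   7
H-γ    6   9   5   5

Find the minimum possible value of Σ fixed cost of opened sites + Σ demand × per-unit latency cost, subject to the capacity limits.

Open {H-β, H-γ}; cheapest assignment that respects the capacities:
  H-β (cap 23, load 19): B, C — cost 12×9 + 7×5 = 143
  H-γ (cap 19, load 19): A, D — cost 7×6 + 12×5 = 102
  Shipping 245, fixed 234 → total 479.
  Any other capacity-feasible assignment to {H-β, H-γ} ships for at least 245.
Compare {H-α, H-β, H-γ}: its best feasible assignment gives total 611.
Every other set of open sites that can feasibly serve all demand totals ≥ 611 even under its best assignment. Minimum: 479.

479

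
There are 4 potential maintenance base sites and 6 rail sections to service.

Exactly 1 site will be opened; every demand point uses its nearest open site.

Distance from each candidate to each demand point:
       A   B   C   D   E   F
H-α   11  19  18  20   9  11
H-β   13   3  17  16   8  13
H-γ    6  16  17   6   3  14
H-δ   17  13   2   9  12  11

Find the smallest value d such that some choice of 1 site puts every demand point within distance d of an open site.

17

Open {H-β}.
  Farthest demand point is C at distance 17 (to H-β); all others are ≤ 17.
With {H-γ} the worst case is 17.
With {H-δ} the worst case is 17.
No size-1 selection achieves below 17.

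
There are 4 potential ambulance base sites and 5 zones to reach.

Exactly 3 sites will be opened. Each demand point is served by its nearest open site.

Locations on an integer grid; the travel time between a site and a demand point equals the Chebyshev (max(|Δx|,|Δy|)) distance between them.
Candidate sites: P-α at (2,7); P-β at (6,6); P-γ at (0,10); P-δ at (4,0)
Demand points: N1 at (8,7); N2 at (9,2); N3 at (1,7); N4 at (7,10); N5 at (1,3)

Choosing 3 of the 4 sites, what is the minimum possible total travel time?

14

Open {P-α, P-β, P-δ}.
  N1→P-β 2, N2→P-β 4, N3→P-α 1, N4→P-β 4, N5→P-δ 3  ⇒ total 14.
Compare {P-α, P-β, P-γ}: total 15.
Compare {P-β, P-γ, P-δ}: total 16.
No size-3 selection does better; minimum is 14.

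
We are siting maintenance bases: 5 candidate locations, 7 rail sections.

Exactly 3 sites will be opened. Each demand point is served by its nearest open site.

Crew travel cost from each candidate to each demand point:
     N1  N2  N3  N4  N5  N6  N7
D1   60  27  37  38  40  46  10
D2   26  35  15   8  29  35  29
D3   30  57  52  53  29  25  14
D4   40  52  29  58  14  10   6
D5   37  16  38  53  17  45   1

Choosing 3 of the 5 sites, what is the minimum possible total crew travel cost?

Open {D2, D4, D5}.
  N1→D2 26, N2→D5 16, N3→D2 15, N4→D2 8, N5→D4 14, N6→D4 10, N7→D5 1  ⇒ total 90.
Compare {D1, D2, D4}: total 106.
Compare {D2, D3, D5}: total 108.
No size-3 selection does better; minimum is 90.

90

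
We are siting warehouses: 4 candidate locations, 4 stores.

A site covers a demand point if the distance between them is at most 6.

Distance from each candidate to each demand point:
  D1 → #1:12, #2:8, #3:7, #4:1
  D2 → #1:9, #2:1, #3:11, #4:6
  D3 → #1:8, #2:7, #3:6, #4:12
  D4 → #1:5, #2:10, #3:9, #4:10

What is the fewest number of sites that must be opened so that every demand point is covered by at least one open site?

3

Coverage sets (demand points within 6 of each site):
  D1: {#4}
  D2: {#2, #4}
  D3: {#3}
  D4: {#1}
No 2 sites suffice: every size-2 union leaves at least one demand point uncovered.
But {D2, D3, D4} covers everything, so the minimum is 3.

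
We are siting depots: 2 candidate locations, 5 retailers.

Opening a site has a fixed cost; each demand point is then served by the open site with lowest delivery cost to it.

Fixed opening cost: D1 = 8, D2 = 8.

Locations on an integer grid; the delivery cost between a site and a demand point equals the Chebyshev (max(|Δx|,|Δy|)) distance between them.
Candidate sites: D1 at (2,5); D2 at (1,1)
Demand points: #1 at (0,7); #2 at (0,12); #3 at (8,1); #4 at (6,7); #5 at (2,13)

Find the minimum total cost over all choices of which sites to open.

35

Open {D1}: assign each demand point to its cheapest open site.
  #1→D1 2, #2→D1 7, #3→D1 6, #4→D1 4, #5→D1 8
  delivery cost 27, fixed 8 → total 35.
Compare {D1, D2}: delivery cost 27 + fixed 16 = 43.
Compare {D2}: delivery cost 42 + fixed 8 = 50.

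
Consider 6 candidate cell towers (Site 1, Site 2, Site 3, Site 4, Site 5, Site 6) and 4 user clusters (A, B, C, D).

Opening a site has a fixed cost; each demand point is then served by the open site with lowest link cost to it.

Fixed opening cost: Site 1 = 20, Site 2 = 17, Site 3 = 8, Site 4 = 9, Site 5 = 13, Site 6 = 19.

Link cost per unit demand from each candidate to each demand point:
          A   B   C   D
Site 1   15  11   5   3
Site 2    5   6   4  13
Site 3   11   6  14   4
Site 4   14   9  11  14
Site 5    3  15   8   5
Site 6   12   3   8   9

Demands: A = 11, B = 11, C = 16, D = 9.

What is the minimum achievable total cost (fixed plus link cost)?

223

Open {Site 2, Site 3, Site 5, Site 6}: assign each demand point to its cheapest open site.
  A→Site 5 11×3=33, B→Site 6 11×3=33, C→Site 2 16×4=64, D→Site 3 9×4=36
  link cost 166, fixed 57 → total 223.
Compare {Site 2, Site 5, Site 6}: link cost 175 + fixed 49 = 224.
Compare {Site 1, Site 5, Site 6}: link cost 173 + fixed 52 = 225.
Compare {Site 1, Site 2, Site 5, Site 6}: link cost 157 + fixed 69 = 226.
All other subsets cost ≥ 224. Minimum total cost: 223.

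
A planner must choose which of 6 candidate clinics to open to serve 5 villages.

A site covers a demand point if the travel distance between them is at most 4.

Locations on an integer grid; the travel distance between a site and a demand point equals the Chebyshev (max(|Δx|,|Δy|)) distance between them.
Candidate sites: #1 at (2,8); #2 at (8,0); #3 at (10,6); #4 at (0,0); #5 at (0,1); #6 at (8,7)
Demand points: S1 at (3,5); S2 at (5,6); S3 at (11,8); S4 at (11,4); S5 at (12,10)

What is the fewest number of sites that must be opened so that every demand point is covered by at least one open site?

2

Coverage sets (demand points within 4 of each site):
  #1: {S1, S2}
  #2: {S4}
  #3: {S3, S4, S5}
  #4: {}
  #5: {S1}
  #6: {S2, S3, S4, S5}
No single site covers all 5 demand points.
But {#1, #3} covers everything, so the minimum is 2.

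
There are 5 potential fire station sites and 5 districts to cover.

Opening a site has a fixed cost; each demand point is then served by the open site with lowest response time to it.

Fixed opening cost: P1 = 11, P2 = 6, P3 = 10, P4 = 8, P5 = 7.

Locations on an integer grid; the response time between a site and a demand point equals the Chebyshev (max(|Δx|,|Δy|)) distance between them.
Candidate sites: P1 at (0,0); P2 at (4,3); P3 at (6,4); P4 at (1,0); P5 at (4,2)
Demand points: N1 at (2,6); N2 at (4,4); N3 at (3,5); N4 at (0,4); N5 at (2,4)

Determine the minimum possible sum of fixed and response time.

18

Open {P2}: assign each demand point to its cheapest open site.
  N1→P2 3, N2→P2 1, N3→P2 2, N4→P2 4, N5→P2 2
  response time 12, fixed 6 → total 18.
Compare {P5}: response time 15 + fixed 7 = 22.
Compare {P2, P5}: response time 12 + fixed 13 = 25.
Compare {P2, P4}: response time 12 + fixed 14 = 26.
All other subsets cost ≥ 22. Minimum total cost: 18.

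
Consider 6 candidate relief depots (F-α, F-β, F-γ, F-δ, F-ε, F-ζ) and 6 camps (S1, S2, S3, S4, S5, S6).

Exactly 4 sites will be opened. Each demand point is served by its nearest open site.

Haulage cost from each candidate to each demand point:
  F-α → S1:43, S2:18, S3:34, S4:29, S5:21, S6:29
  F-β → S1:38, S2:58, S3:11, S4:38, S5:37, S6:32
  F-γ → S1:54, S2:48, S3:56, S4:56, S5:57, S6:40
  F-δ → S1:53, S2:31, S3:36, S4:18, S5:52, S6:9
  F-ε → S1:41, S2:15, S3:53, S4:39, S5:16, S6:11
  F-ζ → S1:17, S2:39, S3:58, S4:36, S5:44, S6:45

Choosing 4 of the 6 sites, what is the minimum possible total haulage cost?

Open {F-β, F-δ, F-ε, F-ζ}.
  S1→F-ζ 17, S2→F-ε 15, S3→F-β 11, S4→F-δ 18, S5→F-ε 16, S6→F-δ 9  ⇒ total 86.
Compare {F-α, F-β, F-δ, F-ζ}: total 94.
Compare {F-α, F-β, F-ε, F-ζ}: total 99.
No size-4 selection does better; minimum is 86.

86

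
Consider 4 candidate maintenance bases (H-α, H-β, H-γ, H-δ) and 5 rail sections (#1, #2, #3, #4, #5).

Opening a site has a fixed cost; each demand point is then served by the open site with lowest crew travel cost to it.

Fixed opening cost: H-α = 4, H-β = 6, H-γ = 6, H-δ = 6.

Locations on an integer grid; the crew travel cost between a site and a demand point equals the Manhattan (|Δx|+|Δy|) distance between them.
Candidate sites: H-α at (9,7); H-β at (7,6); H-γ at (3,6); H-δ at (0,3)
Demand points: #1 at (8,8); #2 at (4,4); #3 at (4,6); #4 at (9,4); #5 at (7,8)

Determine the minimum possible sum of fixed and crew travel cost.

Open {H-α, H-γ}: assign each demand point to its cheapest open site.
  #1→H-α 2, #2→H-γ 3, #3→H-γ 1, #4→H-α 3, #5→H-α 3
  crew travel cost 12, fixed 10 → total 22.
Compare {H-β}: crew travel cost 17 + fixed 6 = 23.
Compare {H-α, H-β}: crew travel cost 15 + fixed 10 = 25.
Compare {H-β, H-γ}: crew travel cost 13 + fixed 12 = 25.
All other subsets cost ≥ 23. Minimum total cost: 22.

22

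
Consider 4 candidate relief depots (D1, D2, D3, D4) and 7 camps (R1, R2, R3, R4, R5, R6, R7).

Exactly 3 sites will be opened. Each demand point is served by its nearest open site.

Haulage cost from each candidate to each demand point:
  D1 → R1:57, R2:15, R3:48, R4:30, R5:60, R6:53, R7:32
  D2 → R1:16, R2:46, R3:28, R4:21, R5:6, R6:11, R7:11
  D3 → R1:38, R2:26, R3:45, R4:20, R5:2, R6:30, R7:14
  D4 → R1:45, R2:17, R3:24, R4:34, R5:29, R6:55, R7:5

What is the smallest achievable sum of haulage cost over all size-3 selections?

Open {D2, D3, D4}.
  R1→D2 16, R2→D4 17, R3→D4 24, R4→D3 20, R5→D3 2, R6→D2 11, R7→D4 5  ⇒ total 95.
Compare {D1, D2, D4}: total 98.
Compare {D1, D2, D3}: total 103.
No size-3 selection does better; minimum is 95.

95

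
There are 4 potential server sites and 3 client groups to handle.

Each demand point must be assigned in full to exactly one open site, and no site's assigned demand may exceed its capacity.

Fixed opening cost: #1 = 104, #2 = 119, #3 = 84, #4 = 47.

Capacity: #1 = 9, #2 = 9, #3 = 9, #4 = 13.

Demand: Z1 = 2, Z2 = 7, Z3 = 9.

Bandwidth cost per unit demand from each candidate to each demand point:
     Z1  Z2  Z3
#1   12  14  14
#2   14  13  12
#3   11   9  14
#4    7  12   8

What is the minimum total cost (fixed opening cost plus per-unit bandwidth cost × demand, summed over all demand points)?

280

Open {#3, #4}; cheapest assignment that respects the capacities:
  #3 (cap 9, load 7): Z2 — cost 7×9 = 63
  #4 (cap 13, load 11): Z1, Z3 — cost 2×7 + 9×8 = 86
  Shipping 149, fixed 131 → total 280.
  Any other capacity-feasible assignment to {#3, #4} ships for at least 149.
Compare {#1, #4}: its best feasible assignment gives total 335.
Compare {#2, #4}: its best feasible assignment gives total 343.
Every other set of open sites that can feasibly serve all demand totals ≥ 335 even under its best assignment. Minimum: 280.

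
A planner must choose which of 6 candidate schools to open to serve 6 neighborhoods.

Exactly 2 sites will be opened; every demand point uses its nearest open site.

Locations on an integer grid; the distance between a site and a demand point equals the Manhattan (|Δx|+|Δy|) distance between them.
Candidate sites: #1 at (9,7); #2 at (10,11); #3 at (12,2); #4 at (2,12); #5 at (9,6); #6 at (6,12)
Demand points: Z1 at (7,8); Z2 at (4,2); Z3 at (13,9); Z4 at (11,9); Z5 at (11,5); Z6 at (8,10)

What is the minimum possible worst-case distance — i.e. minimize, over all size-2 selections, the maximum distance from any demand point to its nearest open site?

8

Open {#1, #3}.
  Farthest demand point is Z2 at distance 8 (to #3); all others are ≤ 8.
With {#2, #3} the worst case is 8.
With {#3, #5} the worst case is 8.
No size-2 selection achieves below 8.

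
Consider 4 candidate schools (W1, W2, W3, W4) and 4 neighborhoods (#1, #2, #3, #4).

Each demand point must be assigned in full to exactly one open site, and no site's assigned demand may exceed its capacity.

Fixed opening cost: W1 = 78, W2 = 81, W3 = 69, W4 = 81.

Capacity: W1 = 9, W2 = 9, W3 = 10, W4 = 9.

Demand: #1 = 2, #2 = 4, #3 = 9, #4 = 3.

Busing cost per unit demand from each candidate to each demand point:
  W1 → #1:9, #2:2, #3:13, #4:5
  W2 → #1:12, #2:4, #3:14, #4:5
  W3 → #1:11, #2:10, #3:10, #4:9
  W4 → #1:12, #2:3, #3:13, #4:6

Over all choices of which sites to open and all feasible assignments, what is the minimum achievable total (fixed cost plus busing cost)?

Open {W1, W3}; cheapest assignment that respects the capacities:
  W1 (cap 9, load 9): #1, #2, #4 — cost 2×9 + 4×2 + 3×5 = 41
  W3 (cap 10, load 9): #3 — cost 9×10 = 90
  Shipping 131, fixed 147 → total 278.
  Any other capacity-feasible assignment to {W1, W3} ships for at least 131.
Compare {W3, W4}: its best feasible assignment gives total 294.
Compare {W2, W3}: its best feasible assignment gives total 295.
Every other set of open sites that can feasibly serve all demand totals ≥ 294 even under its best assignment. Minimum: 278.

278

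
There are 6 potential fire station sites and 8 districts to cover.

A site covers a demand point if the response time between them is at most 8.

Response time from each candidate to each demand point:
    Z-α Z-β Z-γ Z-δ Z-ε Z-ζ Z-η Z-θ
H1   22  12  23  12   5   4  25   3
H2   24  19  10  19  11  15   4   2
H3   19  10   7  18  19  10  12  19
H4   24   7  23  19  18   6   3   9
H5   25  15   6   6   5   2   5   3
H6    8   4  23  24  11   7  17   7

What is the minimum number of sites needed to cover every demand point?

2

Coverage sets (demand points within 8 of each site):
  H1: {Z-ε, Z-ζ, Z-θ}
  H2: {Z-η, Z-θ}
  H3: {Z-γ}
  H4: {Z-β, Z-ζ, Z-η}
  H5: {Z-γ, Z-δ, Z-ε, Z-ζ, Z-η, Z-θ}
  H6: {Z-α, Z-β, Z-ζ, Z-θ}
No single site covers all 8 demand points.
But {H5, H6} covers everything, so the minimum is 2.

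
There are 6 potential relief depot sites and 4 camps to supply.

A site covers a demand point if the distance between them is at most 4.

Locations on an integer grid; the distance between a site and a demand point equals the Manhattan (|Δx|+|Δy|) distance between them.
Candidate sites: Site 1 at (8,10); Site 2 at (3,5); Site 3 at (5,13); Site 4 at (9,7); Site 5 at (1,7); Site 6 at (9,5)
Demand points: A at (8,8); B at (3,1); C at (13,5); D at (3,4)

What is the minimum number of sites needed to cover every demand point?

Coverage sets (demand points within 4 of each site):
  Site 1: {A}
  Site 2: {B, D}
  Site 3: {}
  Site 4: {A}
  Site 5: {}
  Site 6: {A, C}
No single site covers all 4 demand points.
But {Site 2, Site 6} covers everything, so the minimum is 2.

2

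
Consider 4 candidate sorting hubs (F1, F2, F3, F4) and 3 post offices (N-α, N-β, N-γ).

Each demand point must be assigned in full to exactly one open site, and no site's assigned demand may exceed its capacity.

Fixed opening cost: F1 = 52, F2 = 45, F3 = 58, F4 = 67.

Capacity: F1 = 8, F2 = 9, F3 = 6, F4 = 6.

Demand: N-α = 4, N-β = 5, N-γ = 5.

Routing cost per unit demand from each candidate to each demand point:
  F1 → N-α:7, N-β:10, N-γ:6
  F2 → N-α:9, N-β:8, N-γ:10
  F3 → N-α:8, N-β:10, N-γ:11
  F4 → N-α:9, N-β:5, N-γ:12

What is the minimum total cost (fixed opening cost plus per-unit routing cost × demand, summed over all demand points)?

Open {F1, F2}; cheapest assignment that respects the capacities:
  F1 (cap 8, load 5): N-γ — cost 5×6 = 30
  F2 (cap 9, load 9): N-α, N-β — cost 4×9 + 5×8 = 76
  Shipping 106, fixed 97 → total 203.
  Any other capacity-feasible assignment to {F1, F2} ships for at least 106.
Compare {F2, F4}: its best feasible assignment gives total 223.
Compare {F2, F3}: its best feasible assignment gives total 234.
Every other set of open sites that can feasibly serve all demand totals ≥ 223 even under its best assignment. Minimum: 203.

203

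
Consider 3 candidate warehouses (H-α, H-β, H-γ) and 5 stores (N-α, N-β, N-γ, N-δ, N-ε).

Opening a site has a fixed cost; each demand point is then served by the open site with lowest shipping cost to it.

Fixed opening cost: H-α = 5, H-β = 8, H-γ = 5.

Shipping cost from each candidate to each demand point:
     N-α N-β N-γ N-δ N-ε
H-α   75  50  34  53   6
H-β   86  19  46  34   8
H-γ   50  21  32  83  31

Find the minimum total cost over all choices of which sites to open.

156

Open {H-β, H-γ}: assign each demand point to its cheapest open site.
  N-α→H-γ 50, N-β→H-β 19, N-γ→H-γ 32, N-δ→H-β 34, N-ε→H-β 8
  shipping cost 143, fixed 13 → total 156.
Compare {H-α, H-β, H-γ}: shipping cost 141 + fixed 18 = 159.
Compare {H-α, H-γ}: shipping cost 162 + fixed 10 = 172.
Compare {H-α, H-β}: shipping cost 168 + fixed 13 = 181.
All other subsets cost ≥ 159. Minimum total cost: 156.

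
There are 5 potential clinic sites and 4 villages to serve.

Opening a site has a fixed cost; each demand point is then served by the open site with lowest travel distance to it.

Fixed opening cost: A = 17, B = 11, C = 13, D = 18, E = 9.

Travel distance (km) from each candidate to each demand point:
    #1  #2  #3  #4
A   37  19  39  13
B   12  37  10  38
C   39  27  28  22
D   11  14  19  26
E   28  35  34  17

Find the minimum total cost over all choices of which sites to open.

Open {A, B}: assign each demand point to its cheapest open site.
  #1→B 12, #2→A 19, #3→B 10, #4→A 13
  travel distance 54, fixed 28 → total 82.
Compare {D}: travel distance 70 + fixed 18 = 88.
Compare {D, E}: travel distance 61 + fixed 27 = 88.
Compare {B, D}: travel distance 61 + fixed 29 = 90.
All other subsets cost ≥ 88. Minimum total cost: 82.

82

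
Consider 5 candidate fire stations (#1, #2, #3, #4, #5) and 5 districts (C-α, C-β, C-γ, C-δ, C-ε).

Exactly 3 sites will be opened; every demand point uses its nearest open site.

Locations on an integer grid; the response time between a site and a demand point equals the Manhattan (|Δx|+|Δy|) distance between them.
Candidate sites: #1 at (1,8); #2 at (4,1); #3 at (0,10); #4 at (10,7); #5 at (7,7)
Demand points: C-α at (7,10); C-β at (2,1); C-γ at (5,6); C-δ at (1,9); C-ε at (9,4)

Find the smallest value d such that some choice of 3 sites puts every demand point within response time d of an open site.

5

Open {#1, #2, #5}.
  Farthest demand point is C-ε at response time 5 (to #5); all others are ≤ 5.
With {#2, #3, #5} the worst case is 5.
With {#1, #2, #4} the worst case is 6.
No size-3 selection achieves below 5.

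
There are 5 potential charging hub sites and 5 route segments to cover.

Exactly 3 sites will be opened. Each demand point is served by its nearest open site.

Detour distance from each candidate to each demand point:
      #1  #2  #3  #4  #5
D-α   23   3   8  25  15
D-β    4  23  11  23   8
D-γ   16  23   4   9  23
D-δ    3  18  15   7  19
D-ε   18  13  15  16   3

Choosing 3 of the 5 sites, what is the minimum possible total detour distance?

Open {D-α, D-δ, D-ε}.
  #1→D-δ 3, #2→D-α 3, #3→D-α 8, #4→D-δ 7, #5→D-ε 3  ⇒ total 24.
Compare {D-α, D-β, D-γ}: total 28.
Compare {D-α, D-β, D-δ}: total 29.
No size-3 selection does better; minimum is 24.

24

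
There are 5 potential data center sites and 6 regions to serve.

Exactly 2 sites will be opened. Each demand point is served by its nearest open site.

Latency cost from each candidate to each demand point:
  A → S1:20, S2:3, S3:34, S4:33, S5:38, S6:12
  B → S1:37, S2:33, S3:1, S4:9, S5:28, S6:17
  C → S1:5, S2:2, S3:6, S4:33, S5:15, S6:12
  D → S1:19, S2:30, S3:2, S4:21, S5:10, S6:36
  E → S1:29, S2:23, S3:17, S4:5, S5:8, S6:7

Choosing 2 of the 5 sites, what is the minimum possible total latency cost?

Open {C, E}.
  S1→C 5, S2→C 2, S3→C 6, S4→E 5, S5→E 8, S6→E 7  ⇒ total 33.
Compare {B, C}: total 44.
Compare {C, D}: total 52.
No size-2 selection does better; minimum is 33.

33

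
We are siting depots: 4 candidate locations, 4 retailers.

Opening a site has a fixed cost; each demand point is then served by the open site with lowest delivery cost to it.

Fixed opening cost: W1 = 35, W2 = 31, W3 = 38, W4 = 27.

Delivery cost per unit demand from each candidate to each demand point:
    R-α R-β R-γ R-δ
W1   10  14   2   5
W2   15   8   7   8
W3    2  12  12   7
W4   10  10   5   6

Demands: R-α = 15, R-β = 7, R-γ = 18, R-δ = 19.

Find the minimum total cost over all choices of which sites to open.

Open {W1, W3}: assign each demand point to its cheapest open site.
  R-α→W3 15×2=30, R-β→W3 7×12=84, R-γ→W1 18×2=36, R-δ→W1 19×5=95
  delivery cost 245, fixed 73 → total 318.
Compare {W1, W2, W3}: delivery cost 217 + fixed 104 = 321.
Compare {W1, W3, W4}: delivery cost 231 + fixed 100 = 331.
Compare {W1, W2, W3, W4}: delivery cost 217 + fixed 131 = 348.
All other subsets cost ≥ 321. Minimum total cost: 318.

318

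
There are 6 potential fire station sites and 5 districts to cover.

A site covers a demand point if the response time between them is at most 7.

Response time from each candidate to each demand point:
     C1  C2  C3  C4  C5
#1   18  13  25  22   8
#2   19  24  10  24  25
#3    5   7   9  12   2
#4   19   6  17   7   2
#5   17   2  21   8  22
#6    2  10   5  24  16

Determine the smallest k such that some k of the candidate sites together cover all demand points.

Coverage sets (demand points within 7 of each site):
  #1: {}
  #2: {}
  #3: {C1, C2, C5}
  #4: {C2, C4, C5}
  #5: {C2}
  #6: {C1, C3}
No single site covers all 5 demand points.
But {#4, #6} covers everything, so the minimum is 2.

2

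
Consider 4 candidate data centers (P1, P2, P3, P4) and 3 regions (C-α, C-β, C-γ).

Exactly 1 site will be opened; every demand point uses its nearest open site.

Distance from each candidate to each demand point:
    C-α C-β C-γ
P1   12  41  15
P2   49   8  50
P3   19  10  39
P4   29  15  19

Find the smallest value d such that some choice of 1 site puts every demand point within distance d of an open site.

Open {P4}.
  Farthest demand point is C-α at distance 29 (to P4); all others are ≤ 29.
With {P3} the worst case is 39.
With {P1} the worst case is 41.
No size-1 selection achieves below 29.

29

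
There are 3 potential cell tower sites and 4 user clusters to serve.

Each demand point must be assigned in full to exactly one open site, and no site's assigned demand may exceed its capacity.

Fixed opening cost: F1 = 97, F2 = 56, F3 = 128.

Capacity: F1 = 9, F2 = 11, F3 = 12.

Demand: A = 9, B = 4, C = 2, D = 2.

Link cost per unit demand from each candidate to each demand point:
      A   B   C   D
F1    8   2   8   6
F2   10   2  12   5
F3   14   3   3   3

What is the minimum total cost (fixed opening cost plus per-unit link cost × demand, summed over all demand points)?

Open {F1, F2}; cheapest assignment that respects the capacities:
  F1 (cap 9, load 9): A — cost 9×8 = 72
  F2 (cap 11, load 8): B, C, D — cost 4×2 + 2×12 + 2×5 = 42
  Shipping 114, fixed 153 → total 267.
  Any other capacity-feasible assignment to {F1, F2} ships for at least 114.
Compare {F2, F3}: its best feasible assignment gives total 298.
Compare {F1, F3}: its best feasible assignment gives total 321.
Every other set of open sites that can feasibly serve all demand totals ≥ 298 even under its best assignment. Minimum: 267.

267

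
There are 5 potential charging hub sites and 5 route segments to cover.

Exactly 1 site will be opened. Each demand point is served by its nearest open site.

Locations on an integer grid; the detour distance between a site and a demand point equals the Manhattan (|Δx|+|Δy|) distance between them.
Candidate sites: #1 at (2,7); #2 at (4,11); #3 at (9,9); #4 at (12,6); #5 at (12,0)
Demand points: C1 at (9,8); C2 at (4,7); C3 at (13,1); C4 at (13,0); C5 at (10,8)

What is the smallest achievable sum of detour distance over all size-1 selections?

Open {#4}.
  C1→#4 5, C2→#4 9, C3→#4 6, C4→#4 7, C5→#4 4  ⇒ total 31.
Compare {#3}: total 35.
Compare {#5}: total 39.
No size-1 selection does better; minimum is 31.

31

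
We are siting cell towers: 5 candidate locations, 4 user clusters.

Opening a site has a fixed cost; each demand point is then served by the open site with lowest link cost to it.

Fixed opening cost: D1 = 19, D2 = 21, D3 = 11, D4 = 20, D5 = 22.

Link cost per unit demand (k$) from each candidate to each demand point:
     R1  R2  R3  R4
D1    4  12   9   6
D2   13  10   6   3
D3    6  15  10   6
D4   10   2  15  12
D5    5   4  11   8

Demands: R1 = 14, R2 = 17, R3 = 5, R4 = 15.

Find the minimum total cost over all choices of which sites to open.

225

Open {D1, D2, D4}: assign each demand point to its cheapest open site.
  R1→D1 14×4=56, R2→D4 17×2=34, R3→D2 5×6=30, R4→D2 15×3=45
  link cost 165, fixed 60 → total 225.
Compare {D1, D2, D3, D4}: link cost 165 + fixed 71 = 236.
Compare {D2, D4, D5}: link cost 179 + fixed 63 = 242.
Compare {D2, D3, D4}: link cost 193 + fixed 52 = 245.
All other subsets cost ≥ 236. Minimum total cost: 225.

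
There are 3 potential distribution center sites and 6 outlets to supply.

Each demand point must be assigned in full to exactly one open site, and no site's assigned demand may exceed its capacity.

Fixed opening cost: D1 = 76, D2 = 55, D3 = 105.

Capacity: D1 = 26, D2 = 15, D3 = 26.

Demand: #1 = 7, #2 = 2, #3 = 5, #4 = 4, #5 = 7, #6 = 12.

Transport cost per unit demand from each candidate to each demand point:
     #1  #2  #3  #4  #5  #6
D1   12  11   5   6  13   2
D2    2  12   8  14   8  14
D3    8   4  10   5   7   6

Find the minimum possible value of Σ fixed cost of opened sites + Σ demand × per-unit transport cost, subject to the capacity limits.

Open {D1, D2}; cheapest assignment that respects the capacities:
  D1 (cap 26, load 23): #2, #3, #4, #6 — cost 2×11 + 5×5 + 4×6 + 12×2 = 95
  D2 (cap 15, load 14): #1, #5 — cost 7×2 + 7×8 = 70
  Shipping 165, fixed 131 → total 296.
  Any other capacity-feasible assignment to {D1, D2} ships for at least 165.
Compare {D1, D3}: its best feasible assignment gives total 363.
Compare {D2, D3}: its best feasible assignment gives total 363.
Every other set of open sites that can feasibly serve all demand totals ≥ 363 even under its best assignment. Minimum: 296.

296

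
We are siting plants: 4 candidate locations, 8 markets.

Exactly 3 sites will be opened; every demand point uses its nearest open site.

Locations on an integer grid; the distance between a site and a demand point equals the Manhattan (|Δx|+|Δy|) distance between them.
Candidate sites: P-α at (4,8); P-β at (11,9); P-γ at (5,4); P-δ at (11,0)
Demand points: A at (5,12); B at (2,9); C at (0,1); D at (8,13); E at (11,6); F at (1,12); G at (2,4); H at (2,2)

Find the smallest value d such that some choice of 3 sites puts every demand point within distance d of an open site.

8

Open {P-α, P-β, P-γ}.
  Farthest demand point is C at distance 8 (to P-γ); all others are ≤ 8.
With {P-α, P-γ, P-δ} the worst case is 9.
With {P-α, P-β, P-δ} the worst case is 11.
No size-3 selection achieves below 8.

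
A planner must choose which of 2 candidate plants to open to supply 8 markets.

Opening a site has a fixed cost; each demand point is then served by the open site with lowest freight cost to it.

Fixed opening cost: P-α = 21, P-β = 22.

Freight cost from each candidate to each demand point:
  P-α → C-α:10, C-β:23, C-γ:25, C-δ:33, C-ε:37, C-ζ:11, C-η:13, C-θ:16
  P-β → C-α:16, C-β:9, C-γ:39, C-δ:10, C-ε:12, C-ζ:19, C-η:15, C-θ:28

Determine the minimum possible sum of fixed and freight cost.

149

Open {P-α, P-β}: assign each demand point to its cheapest open site.
  C-α→P-α 10, C-β→P-β 9, C-γ→P-α 25, C-δ→P-β 10, C-ε→P-β 12, C-ζ→P-α 11, C-η→P-α 13, C-θ→P-α 16
  freight cost 106, fixed 43 → total 149.
Compare {P-β}: freight cost 148 + fixed 22 = 170.
Compare {P-α}: freight cost 168 + fixed 21 = 189.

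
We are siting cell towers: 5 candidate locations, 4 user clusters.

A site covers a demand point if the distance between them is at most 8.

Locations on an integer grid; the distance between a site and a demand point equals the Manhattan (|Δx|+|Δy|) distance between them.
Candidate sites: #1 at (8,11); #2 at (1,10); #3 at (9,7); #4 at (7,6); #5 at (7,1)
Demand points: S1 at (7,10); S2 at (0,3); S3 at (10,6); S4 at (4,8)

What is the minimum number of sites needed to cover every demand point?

Coverage sets (demand points within 8 of each site):
  #1: {S1, S3, S4}
  #2: {S1, S2, S4}
  #3: {S1, S3, S4}
  #4: {S1, S3, S4}
  #5: {S3}
No single site covers all 4 demand points.
But {#1, #2} covers everything, so the minimum is 2.

2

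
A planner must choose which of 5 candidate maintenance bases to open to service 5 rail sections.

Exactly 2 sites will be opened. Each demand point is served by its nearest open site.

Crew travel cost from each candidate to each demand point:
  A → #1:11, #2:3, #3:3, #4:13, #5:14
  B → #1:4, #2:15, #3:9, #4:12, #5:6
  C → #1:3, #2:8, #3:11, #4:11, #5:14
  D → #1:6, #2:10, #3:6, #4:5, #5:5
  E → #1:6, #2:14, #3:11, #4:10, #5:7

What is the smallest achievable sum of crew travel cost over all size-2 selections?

Open {A, D}.
  #1→D 6, #2→A 3, #3→A 3, #4→D 5, #5→D 5  ⇒ total 22.
Compare {C, D}: total 27.
Compare {A, B}: total 28.
No size-2 selection does better; minimum is 22.

22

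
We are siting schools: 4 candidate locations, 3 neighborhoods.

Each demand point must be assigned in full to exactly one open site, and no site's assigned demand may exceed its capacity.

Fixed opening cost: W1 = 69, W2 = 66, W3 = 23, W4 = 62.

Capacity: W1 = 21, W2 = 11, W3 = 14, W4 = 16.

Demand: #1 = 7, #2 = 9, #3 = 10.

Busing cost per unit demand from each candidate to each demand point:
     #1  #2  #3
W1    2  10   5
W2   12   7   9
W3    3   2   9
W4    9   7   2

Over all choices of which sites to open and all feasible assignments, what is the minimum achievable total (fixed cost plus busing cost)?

174

Open {W1, W3}; cheapest assignment that respects the capacities:
  W1 (cap 21, load 17): #1, #3 — cost 7×2 + 10×5 = 64
  W3 (cap 14, load 9): #2 — cost 9×2 = 18
  Shipping 82, fixed 92 → total 174.
  Any other capacity-feasible assignment to {W1, W3} ships for at least 82.
Compare {W1, W3, W4}: its best feasible assignment gives total 206.
Compare {W1, W2, W3}: its best feasible assignment gives total 240.
Every other set of open sites that can feasibly serve all demand totals ≥ 206 even under its best assignment. Minimum: 174.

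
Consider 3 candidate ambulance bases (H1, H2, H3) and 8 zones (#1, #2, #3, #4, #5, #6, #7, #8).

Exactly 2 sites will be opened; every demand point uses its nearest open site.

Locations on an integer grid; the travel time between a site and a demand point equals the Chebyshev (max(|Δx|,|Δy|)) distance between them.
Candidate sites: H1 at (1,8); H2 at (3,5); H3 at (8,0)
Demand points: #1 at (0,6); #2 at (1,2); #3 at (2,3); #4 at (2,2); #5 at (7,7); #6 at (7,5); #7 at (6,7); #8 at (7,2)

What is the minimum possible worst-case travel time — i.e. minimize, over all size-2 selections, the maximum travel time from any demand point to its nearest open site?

Open {H1, H2}.
  Farthest demand point is #5 at travel time 4 (to H2); all others are ≤ 4.
With {H2, H3} the worst case is 4.
With {H1, H3} the worst case is 6.
No size-2 selection achieves below 4.

4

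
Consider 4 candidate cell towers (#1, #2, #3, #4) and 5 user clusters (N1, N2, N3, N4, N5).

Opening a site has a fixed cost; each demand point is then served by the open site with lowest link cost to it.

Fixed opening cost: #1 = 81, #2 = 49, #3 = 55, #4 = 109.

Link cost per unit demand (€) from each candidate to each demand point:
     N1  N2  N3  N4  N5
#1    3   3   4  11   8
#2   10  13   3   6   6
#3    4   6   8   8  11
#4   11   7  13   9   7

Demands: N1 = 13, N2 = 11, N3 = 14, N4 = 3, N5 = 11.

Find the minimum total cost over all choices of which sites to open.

328

Open {#1, #2}: assign each demand point to its cheapest open site.
  N1→#1 13×3=39, N2→#1 11×3=33, N3→#2 14×3=42, N4→#2 3×6=18, N5→#2 11×6=66
  link cost 198, fixed 130 → total 328.
Compare {#1}: link cost 249 + fixed 81 = 330.
Compare {#2, #3}: link cost 244 + fixed 104 = 348.
Compare {#1, #3}: link cost 240 + fixed 136 = 376.
All other subsets cost ≥ 330. Minimum total cost: 328.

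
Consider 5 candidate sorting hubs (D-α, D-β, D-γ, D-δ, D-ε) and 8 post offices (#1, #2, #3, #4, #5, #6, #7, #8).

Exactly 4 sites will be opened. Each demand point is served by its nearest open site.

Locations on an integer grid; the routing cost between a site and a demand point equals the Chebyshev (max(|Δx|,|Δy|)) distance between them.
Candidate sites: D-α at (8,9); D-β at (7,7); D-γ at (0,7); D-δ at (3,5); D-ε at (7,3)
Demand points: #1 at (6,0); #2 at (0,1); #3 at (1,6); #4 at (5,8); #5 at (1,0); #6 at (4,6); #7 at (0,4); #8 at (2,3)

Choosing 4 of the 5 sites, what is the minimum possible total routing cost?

21

Open {D-β, D-γ, D-δ, D-ε}.
  #1→D-ε 3, #2→D-δ 4, #3→D-γ 1, #4→D-β 2, #5→D-δ 5, #6→D-δ 1, #7→D-γ 3, #8→D-δ 2  ⇒ total 21.
Compare {D-α, D-β, D-δ, D-ε}: total 22.
Compare {D-α, D-γ, D-δ, D-ε}: total 22.
No size-4 selection does better; minimum is 21.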